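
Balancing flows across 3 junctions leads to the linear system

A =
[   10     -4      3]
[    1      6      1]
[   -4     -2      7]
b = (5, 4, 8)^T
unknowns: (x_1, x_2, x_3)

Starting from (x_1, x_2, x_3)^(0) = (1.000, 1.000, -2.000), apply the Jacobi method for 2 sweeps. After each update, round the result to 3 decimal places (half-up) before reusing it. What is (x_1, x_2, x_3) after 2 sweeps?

Iteration 1:
  x_1 = (5 - (-4)·1.000 - (3)·-2.000) / (10) = 1.500
  x_2 = (4 - (1)·1.000 - (1)·-2.000) / (6) = 0.833
  x_3 = (8 - (-4)·1.000 - (-2)·1.000) / (7) = 2.000
Iteration 2:
  x_1 = (5 - (-4)·0.833 - (3)·2.000) / (10) = 0.233
  x_2 = (4 - (1)·1.500 - (1)·2.000) / (6) = 0.083
  x_3 = (8 - (-4)·1.500 - (-2)·0.833) / (7) = 2.238

(0.233, 0.083, 2.238)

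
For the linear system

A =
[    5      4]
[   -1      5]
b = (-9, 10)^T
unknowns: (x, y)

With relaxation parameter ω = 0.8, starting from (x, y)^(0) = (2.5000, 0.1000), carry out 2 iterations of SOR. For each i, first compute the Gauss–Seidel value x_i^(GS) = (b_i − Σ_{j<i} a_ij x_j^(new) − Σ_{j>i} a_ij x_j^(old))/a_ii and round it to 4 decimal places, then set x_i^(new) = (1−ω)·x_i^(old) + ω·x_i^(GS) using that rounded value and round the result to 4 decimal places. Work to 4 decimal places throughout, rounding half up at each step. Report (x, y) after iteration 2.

Iteration 1:
  x: GS value = (-9 - (4)·0.1000) / (5) = -1.8800;  x ← (1−ω)·2.5000 + ω·-1.8800 = -1.0040
  y: GS value = (10 - (-1)·-1.0040) / (5) = 1.7992;  y ← (1−ω)·0.1000 + ω·1.7992 = 1.4594
Iteration 2:
  x: GS value = (-9 - (4)·1.4594) / (5) = -2.9675;  x ← (1−ω)·-1.0040 + ω·-2.9675 = -2.5748
  y: GS value = (10 - (-1)·-2.5748) / (5) = 1.4850;  y ← (1−ω)·1.4594 + ω·1.4850 = 1.4799

(-2.5748, 1.4799)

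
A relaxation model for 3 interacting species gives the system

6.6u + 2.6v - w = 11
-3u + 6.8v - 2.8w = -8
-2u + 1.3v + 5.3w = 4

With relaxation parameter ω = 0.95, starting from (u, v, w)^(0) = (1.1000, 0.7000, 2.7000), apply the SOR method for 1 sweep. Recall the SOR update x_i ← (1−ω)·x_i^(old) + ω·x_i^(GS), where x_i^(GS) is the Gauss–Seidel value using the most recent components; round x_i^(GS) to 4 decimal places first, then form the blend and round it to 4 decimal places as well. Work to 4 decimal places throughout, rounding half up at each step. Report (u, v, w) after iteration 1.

Iteration 1:
  u: GS value = (11 - (2.6)·0.7000 - (-1)·2.7000) / (6.6) = 1.8000;  u ← (1−ω)·1.1000 + ω·1.8000 = 1.7650
  v: GS value = (-8 - (-3)·1.7650 - (-2.8)·2.7000) / (6.8) = 0.7140;  v ← (1−ω)·0.7000 + ω·0.7140 = 0.7133
  w: GS value = (4 - (-2)·1.7650 - (1.3)·0.7133) / (5.3) = 1.2458;  w ← (1−ω)·2.7000 + ω·1.2458 = 1.3185

(1.7650, 0.7133, 1.3185)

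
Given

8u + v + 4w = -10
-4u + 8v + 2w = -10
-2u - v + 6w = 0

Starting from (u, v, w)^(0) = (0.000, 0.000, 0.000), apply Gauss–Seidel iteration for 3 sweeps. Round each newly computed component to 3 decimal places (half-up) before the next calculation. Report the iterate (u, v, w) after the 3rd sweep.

(-0.851, -1.563, -0.544)

Iteration 1:
  u = (-10 - (1)·0.000 - (4)·0.000) / (8) = -1.250
  v = (-10 - (-4)·-1.250 - (2)·0.000) / (8) = -1.875
  w = (0 - (-2)·-1.250 - (-1)·-1.875) / (6) = -0.729
Iteration 2:
  u = (-10 - (1)·-1.875 - (4)·-0.729) / (8) = -0.651
  v = (-10 - (-4)·-0.651 - (2)·-0.729) / (8) = -1.393
  w = (0 - (-2)·-0.651 - (-1)·-1.393) / (6) = -0.449
Iteration 3:
  u = (-10 - (1)·-1.393 - (4)·-0.449) / (8) = -0.851
  v = (-10 - (-4)·-0.851 - (2)·-0.449) / (8) = -1.563
  w = (0 - (-2)·-0.851 - (-1)·-1.563) / (6) = -0.544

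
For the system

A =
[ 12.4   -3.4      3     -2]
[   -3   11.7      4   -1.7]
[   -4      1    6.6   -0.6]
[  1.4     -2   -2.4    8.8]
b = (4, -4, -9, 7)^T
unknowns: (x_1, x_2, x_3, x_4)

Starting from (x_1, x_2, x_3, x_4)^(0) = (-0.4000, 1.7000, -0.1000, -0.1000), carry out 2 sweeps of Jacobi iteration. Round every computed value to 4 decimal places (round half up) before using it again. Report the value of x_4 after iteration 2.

0.0614

Iteration 1:
  x_1 = (4 - (-3.4)·1.7000 - (3)·-0.1000 - (-2)·-0.1000) / (12.4) = 0.7968
  x_2 = (-4 - (-3)·-0.4000 - (4)·-0.1000 - (-1.7)·-0.1000) / (11.7) = -0.4248
  x_3 = (-9 - (-4)·-0.4000 - (1)·1.7000 - (-0.6)·-0.1000) / (6.6) = -1.8727
  x_4 = (7 - (1.4)·-0.4000 - (-2)·1.7000 - (-2.4)·-0.1000) / (8.8) = 1.2182
Iteration 2:
  x_1 = (4 - (-3.4)·-0.4248 - (3)·-1.8727 - (-2)·1.2182) / (12.4) = 0.8557
  x_2 = (-4 - (-3)·0.7968 - (4)·-1.8727 - (-1.7)·1.2182) / (11.7) = 0.6797
  x_3 = (-9 - (-4)·0.7968 - (1)·-0.4248 - (-0.6)·1.2182) / (6.6) = -0.7056
  x_4 = (7 - (1.4)·0.7968 - (-2)·-0.4248 - (-2.4)·-1.8727) / (8.8) = 0.0614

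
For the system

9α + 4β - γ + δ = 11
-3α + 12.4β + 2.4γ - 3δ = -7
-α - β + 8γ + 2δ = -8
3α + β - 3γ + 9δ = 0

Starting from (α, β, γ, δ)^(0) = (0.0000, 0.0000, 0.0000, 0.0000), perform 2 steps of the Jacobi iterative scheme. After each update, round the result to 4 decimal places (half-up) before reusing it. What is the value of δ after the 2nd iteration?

-0.6780

Iteration 1:
  α = (11 - (4)·0.0000 - (-1)·0.0000 - (1)·0.0000) / (9) = 1.2222
  β = (-7 - (-3)·0.0000 - (2.4)·0.0000 - (-3)·0.0000) / (12.4) = -0.5645
  γ = (-8 - (-1)·0.0000 - (-1)·0.0000 - (2)·0.0000) / (8) = -1.0000
  δ = (0 - (3)·0.0000 - (1)·0.0000 - (-3)·0.0000) / (9) = 0.0000
Iteration 2:
  α = (11 - (4)·-0.5645 - (-1)·-1.0000 - (1)·0.0000) / (9) = 1.3620
  β = (-7 - (-3)·1.2222 - (2.4)·-1.0000 - (-3)·0.0000) / (12.4) = -0.0753
  γ = (-8 - (-1)·1.2222 - (-1)·-0.5645 - (2)·0.0000) / (8) = -0.9178
  δ = (0 - (3)·1.2222 - (1)·-0.5645 - (-3)·-1.0000) / (9) = -0.6780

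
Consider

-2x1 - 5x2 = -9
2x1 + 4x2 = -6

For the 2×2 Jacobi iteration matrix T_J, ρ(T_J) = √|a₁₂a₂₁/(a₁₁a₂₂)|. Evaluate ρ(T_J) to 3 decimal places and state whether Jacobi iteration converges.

a₁₂a₂₁/(a₁₁a₂₂) = (-5)·(2) / ((-2)·(4)) = 1.250000
ρ = √|1.250000| = √1.250000 = 1.118
ρ > 1, so Jacobi diverges

1.118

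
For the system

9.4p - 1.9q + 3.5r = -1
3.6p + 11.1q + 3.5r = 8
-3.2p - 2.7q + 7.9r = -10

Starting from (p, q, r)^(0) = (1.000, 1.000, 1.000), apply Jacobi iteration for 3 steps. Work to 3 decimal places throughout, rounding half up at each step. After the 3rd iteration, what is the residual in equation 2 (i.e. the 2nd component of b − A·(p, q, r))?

Iteration 1:
  p = (-1 - (-1.9)·1.000 - (3.5)·1.000) / (9.4) = -0.277
  q = (8 - (3.6)·1.000 - (3.5)·1.000) / (11.1) = 0.081
  r = (-10 - (-3.2)·1.000 - (-2.7)·1.000) / (7.9) = -0.519
Iteration 2:
  p = (-1 - (-1.9)·0.081 - (3.5)·-0.519) / (9.4) = 0.103
  q = (8 - (3.6)·-0.277 - (3.5)·-0.519) / (11.1) = 0.974
  r = (-10 - (-3.2)·-0.277 - (-2.7)·0.081) / (7.9) = -1.350
Iteration 3:
  p = (-1 - (-1.9)·0.974 - (3.5)·-1.350) / (9.4) = 0.593
  q = (8 - (3.6)·0.103 - (3.5)·-1.350) / (11.1) = 1.113
  r = (-10 - (-3.2)·0.103 - (-2.7)·0.974) / (7.9) = -0.891
Residual b − A·x = (-1.341, -3.371, 1.942)

-3.371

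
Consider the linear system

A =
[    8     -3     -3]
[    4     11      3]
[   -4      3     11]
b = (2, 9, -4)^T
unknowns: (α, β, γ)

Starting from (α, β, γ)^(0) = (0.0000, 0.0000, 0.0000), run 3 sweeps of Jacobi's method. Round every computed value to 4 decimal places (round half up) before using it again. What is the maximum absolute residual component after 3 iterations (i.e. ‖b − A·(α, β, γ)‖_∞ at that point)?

Iteration 1:
  α = (2 - (-3)·0.0000 - (-3)·0.0000) / (8) = 0.2500
  β = (9 - (4)·0.0000 - (3)·0.0000) / (11) = 0.8182
  γ = (-4 - (-4)·0.0000 - (3)·0.0000) / (11) = -0.3636
Iteration 2:
  α = (2 - (-3)·0.8182 - (-3)·-0.3636) / (8) = 0.4205
  β = (9 - (4)·0.2500 - (3)·-0.3636) / (11) = 0.8264
  γ = (-4 - (-4)·0.2500 - (3)·0.8182) / (11) = -0.4959
Iteration 3:
  α = (2 - (-3)·0.8264 - (-3)·-0.4959) / (8) = 0.3739
  β = (9 - (4)·0.4205 - (3)·-0.4959) / (11) = 0.8005
  γ = (-4 - (-4)·0.4205 - (3)·0.8264) / (11) = -0.4361
Residual b − A·x = (0.1020, 0.0072, -0.1088); ∞-norm = 0.1088

0.1088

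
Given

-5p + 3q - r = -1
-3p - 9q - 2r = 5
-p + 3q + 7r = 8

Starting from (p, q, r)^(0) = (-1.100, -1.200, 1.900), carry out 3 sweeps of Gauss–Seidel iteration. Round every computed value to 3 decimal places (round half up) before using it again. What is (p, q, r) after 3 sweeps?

Iteration 1:
  p = (-1 - (3)·-1.200 - (-1)·1.900) / (-5) = -0.900
  q = (5 - (-3)·-0.900 - (-2)·1.900) / (-9) = -0.678
  r = (8 - (-1)·-0.900 - (3)·-0.678) / (7) = 1.305
Iteration 2:
  p = (-1 - (3)·-0.678 - (-1)·1.305) / (-5) = -0.468
  q = (5 - (-3)·-0.468 - (-2)·1.305) / (-9) = -0.690
  r = (8 - (-1)·-0.468 - (3)·-0.690) / (7) = 1.372
Iteration 3:
  p = (-1 - (3)·-0.690 - (-1)·1.372) / (-5) = -0.488
  q = (5 - (-3)·-0.488 - (-2)·1.372) / (-9) = -0.698
  r = (8 - (-1)·-0.488 - (3)·-0.698) / (7) = 1.372

(-0.488, -0.698, 1.372)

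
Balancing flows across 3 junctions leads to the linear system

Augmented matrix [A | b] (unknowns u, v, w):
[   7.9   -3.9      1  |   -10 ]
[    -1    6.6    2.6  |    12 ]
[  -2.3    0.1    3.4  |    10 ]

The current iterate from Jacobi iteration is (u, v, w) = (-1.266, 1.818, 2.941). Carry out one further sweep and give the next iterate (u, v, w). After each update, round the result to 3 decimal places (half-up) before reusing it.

One sweep:
  u = (-10 - (-3.9)·1.818 - (1)·2.941) / (7.9) = -0.741
  v = (12 - (-1)·-1.266 - (2.6)·2.941) / (6.6) = 0.468
  w = (10 - (-2.3)·-1.266 - (0.1)·1.818) / (3.4) = 2.031

(-0.741, 0.468, 2.031)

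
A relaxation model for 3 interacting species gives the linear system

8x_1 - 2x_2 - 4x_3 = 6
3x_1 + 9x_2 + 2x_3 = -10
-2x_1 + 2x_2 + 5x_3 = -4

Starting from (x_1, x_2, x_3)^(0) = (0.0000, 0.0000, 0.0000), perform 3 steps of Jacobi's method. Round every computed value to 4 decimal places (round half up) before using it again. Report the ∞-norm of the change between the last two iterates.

Iteration 1:
  x_1 = (6 - (-2)·0.0000 - (-4)·0.0000) / (8) = 0.7500
  x_2 = (-10 - (3)·0.0000 - (2)·0.0000) / (9) = -1.1111
  x_3 = (-4 - (-2)·0.0000 - (2)·0.0000) / (5) = -0.8000
Iteration 2:
  x_1 = (6 - (-2)·-1.1111 - (-4)·-0.8000) / (8) = 0.0722
  x_2 = (-10 - (3)·0.7500 - (2)·-0.8000) / (9) = -1.1833
  x_3 = (-4 - (-2)·0.7500 - (2)·-1.1111) / (5) = -0.0556
Iteration 3:
  x_1 = (6 - (-2)·-1.1833 - (-4)·-0.0556) / (8) = 0.4264
  x_2 = (-10 - (3)·0.0722 - (2)·-0.0556) / (9) = -1.1228
  x_3 = (-4 - (-2)·0.0722 - (2)·-1.1833) / (5) = -0.2978
Change: (0.3542, 0.0605, -0.2422) → max |·| = 0.3542

0.3542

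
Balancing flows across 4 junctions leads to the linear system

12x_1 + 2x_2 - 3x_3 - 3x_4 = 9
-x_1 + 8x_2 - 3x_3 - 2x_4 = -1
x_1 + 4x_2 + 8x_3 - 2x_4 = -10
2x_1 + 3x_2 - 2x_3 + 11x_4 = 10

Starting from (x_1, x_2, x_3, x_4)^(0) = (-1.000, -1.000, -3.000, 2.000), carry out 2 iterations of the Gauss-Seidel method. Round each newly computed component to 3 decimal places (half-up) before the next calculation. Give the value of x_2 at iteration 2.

0.027

Iteration 1:
  x_1 = (9 - (2)·-1.000 - (-3)·-3.000 - (-3)·2.000) / (12) = 0.667
  x_2 = (-1 - (-1)·0.667 - (-3)·-3.000 - (-2)·2.000) / (8) = -0.667
  x_3 = (-10 - (1)·0.667 - (4)·-0.667 - (-2)·2.000) / (8) = -0.500
  x_4 = (10 - (2)·0.667 - (3)·-0.667 - (-2)·-0.500) / (11) = 0.879
Iteration 2:
  x_1 = (9 - (2)·-0.667 - (-3)·-0.500 - (-3)·0.879) / (12) = 0.956
  x_2 = (-1 - (-1)·0.956 - (-3)·-0.500 - (-2)·0.879) / (8) = 0.027
  x_3 = (-10 - (1)·0.956 - (4)·0.027 - (-2)·0.879) / (8) = -1.163
  x_4 = (10 - (2)·0.956 - (3)·0.027 - (-2)·-1.163) / (11) = 0.516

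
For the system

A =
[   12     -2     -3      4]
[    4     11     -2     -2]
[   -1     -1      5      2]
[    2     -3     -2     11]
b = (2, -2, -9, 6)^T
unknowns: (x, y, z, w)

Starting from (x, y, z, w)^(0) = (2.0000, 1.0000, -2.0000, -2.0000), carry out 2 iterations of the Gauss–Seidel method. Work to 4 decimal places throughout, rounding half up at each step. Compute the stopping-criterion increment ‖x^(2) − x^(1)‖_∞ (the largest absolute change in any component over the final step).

0.7989

Iteration 1:
  x = (2 - (-2)·1.0000 - (-3)·-2.0000 - (4)·-2.0000) / (12) = 0.5000
  y = (-2 - (4)·0.5000 - (-2)·-2.0000 - (-2)·-2.0000) / (11) = -1.0909
  z = (-9 - (-1)·0.5000 - (-1)·-1.0909 - (2)·-2.0000) / (5) = -1.1182
  w = (6 - (2)·0.5000 - (-3)·-1.0909 - (-2)·-1.1182) / (11) = -0.0463
Iteration 2:
  x = (2 - (-2)·-1.0909 - (-3)·-1.1182 - (4)·-0.0463) / (12) = -0.2793
  y = (-2 - (4)·-0.2793 - (-2)·-1.1182 - (-2)·-0.0463) / (11) = -0.2920
  z = (-9 - (-1)·-0.2793 - (-1)·-0.2920 - (2)·-0.0463) / (5) = -1.8957
  w = (6 - (2)·-0.2793 - (-3)·-0.2920 - (-2)·-1.8957) / (11) = 0.1719
Change: (-0.7793, 0.7989, -0.7775, 0.2182) → max |·| = 0.7989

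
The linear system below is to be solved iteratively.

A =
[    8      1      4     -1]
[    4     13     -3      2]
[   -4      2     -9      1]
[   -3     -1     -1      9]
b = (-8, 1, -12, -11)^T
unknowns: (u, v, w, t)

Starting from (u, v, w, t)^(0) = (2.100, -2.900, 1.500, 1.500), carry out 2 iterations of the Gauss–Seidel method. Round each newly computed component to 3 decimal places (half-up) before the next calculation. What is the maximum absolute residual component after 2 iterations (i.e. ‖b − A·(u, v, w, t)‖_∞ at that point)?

2.707

Iteration 1:
  u = (-8 - (1)·-2.900 - (4)·1.500 - (-1)·1.500) / (8) = -1.200
  v = (1 - (4)·-1.200 - (-3)·1.500 - (2)·1.500) / (13) = 0.562
  w = (-12 - (-4)·-1.200 - (2)·0.562 - (1)·1.500) / (-9) = 2.158
  t = (-11 - (-3)·-1.200 - (-1)·0.562 - (-1)·2.158) / (9) = -1.320
Iteration 2:
  u = (-8 - (1)·0.562 - (4)·2.158 - (-1)·-1.320) / (8) = -2.314
  v = (1 - (4)·-2.314 - (-3)·2.158 - (2)·-1.320) / (13) = 1.490
  w = (-12 - (-4)·-2.314 - (2)·1.490 - (1)·-1.320) / (-9) = 2.546
  t = (-11 - (-3)·-2.314 - (-1)·1.490 - (-1)·2.546) / (9) = -1.545
Residual b − A·x = (-2.707, 1.614, 0.223, -0.001); ∞-norm = 2.707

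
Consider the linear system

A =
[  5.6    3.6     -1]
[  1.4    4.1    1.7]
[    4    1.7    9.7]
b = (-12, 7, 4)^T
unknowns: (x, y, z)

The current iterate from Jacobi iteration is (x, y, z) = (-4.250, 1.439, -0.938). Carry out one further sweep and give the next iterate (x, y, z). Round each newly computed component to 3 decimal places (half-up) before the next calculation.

One sweep:
  x = (-12 - (3.6)·1.439 - (-1)·-0.938) / (5.6) = -3.235
  y = (7 - (1.4)·-4.250 - (1.7)·-0.938) / (4.1) = 3.547
  z = (4 - (4)·-4.250 - (1.7)·1.439) / (9.7) = 1.913

(-3.235, 3.547, 1.913)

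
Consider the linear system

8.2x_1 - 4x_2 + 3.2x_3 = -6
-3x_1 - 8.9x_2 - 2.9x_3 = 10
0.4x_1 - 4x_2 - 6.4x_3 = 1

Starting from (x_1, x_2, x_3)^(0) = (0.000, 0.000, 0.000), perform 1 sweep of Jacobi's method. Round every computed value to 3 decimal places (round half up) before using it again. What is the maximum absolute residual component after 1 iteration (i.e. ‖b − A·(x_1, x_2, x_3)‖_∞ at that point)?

4.202

Iteration 1:
  x_1 = (-6 - (-4)·0.000 - (3.2)·0.000) / (8.2) = -0.732
  x_2 = (10 - (-3)·0.000 - (-2.9)·0.000) / (-8.9) = -1.124
  x_3 = (1 - (0.4)·0.000 - (-4)·0.000) / (-6.4) = -0.156
Residual b − A·x = (-3.994, -2.652, -4.202); ∞-norm = 4.202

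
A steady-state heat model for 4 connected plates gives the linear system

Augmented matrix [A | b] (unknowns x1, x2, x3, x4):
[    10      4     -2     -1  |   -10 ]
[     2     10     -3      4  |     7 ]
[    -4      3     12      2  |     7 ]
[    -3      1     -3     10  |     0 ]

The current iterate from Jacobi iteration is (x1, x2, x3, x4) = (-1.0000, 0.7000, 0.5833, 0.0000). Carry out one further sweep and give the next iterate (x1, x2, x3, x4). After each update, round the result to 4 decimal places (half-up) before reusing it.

(-1.1633, 1.0750, 0.0750, -0.1950)

One sweep:
  x1 = (-10 - (4)·0.7000 - (-2)·0.5833 - (-1)·0.0000) / (10) = -1.1633
  x2 = (7 - (2)·-1.0000 - (-3)·0.5833 - (4)·0.0000) / (10) = 1.0750
  x3 = (7 - (-4)·-1.0000 - (3)·0.7000 - (2)·0.0000) / (12) = 0.0750
  x4 = (0 - (-3)·-1.0000 - (1)·0.7000 - (-3)·0.5833) / (10) = -0.1950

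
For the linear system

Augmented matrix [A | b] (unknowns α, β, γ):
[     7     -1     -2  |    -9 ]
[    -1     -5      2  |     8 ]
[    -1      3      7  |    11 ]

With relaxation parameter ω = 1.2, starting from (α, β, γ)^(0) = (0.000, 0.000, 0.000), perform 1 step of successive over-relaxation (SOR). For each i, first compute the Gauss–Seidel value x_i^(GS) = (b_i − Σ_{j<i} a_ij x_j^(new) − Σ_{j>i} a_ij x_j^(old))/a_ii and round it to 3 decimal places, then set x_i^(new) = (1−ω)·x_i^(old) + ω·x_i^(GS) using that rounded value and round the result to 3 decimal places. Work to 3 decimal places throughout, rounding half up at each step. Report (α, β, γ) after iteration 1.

Iteration 1:
  α: GS value = (-9 - (-1)·0.000 - (-2)·0.000) / (7) = -1.286;  α ← (1−ω)·0.000 + ω·-1.286 = -1.543
  β: GS value = (8 - (-1)·-1.543 - (2)·0.000) / (-5) = -1.291;  β ← (1−ω)·0.000 + ω·-1.291 = -1.549
  γ: GS value = (11 - (-1)·-1.543 - (3)·-1.549) / (7) = 2.015;  γ ← (1−ω)·0.000 + ω·2.015 = 2.418

(-1.543, -1.549, 2.418)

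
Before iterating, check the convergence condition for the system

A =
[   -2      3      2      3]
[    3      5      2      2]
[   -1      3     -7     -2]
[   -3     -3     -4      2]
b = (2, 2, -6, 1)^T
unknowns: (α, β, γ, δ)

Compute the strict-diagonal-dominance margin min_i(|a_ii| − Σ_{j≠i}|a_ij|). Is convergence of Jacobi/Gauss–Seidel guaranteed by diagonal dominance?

row 1: |-2| − (3+2+3) = -6
row 2: |5| − (3+2+2) = -2
row 3: |-7| − (1+3+2) = 1
row 4: |2| − (3+3+4) = -8
minimum over rows = -8 → not strictly diagonally dominant

-8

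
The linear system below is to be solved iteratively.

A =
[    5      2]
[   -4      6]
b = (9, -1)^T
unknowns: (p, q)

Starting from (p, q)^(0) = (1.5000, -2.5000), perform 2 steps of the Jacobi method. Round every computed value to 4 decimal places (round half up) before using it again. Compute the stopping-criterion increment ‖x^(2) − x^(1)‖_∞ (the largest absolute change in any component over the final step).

1.3333

Iteration 1:
  p = (9 - (2)·-2.5000) / (5) = 2.8000
  q = (-1 - (-4)·1.5000) / (6) = 0.8333
Iteration 2:
  p = (9 - (2)·0.8333) / (5) = 1.4667
  q = (-1 - (-4)·2.8000) / (6) = 1.7000
Change: (-1.3333, 0.8667) → max |·| = 1.3333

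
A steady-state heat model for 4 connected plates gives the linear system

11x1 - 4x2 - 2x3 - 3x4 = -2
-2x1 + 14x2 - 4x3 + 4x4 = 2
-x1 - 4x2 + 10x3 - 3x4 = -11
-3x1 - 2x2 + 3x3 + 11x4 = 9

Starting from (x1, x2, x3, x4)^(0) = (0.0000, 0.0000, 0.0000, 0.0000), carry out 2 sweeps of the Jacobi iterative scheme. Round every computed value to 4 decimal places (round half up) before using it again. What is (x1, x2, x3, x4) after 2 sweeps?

Iteration 1:
  x1 = (-2 - (-4)·0.0000 - (-2)·0.0000 - (-3)·0.0000) / (11) = -0.1818
  x2 = (2 - (-2)·0.0000 - (-4)·0.0000 - (4)·0.0000) / (14) = 0.1429
  x3 = (-11 - (-1)·0.0000 - (-4)·0.0000 - (-3)·0.0000) / (10) = -1.1000
  x4 = (9 - (-3)·0.0000 - (-2)·0.0000 - (3)·0.0000) / (11) = 0.8182
Iteration 2:
  x1 = (-2 - (-4)·0.1429 - (-2)·-1.1000 - (-3)·0.8182) / (11) = -0.1067
  x2 = (2 - (-2)·-0.1818 - (-4)·-1.1000 - (4)·0.8182) / (14) = -0.4312
  x3 = (-11 - (-1)·-0.1818 - (-4)·0.1429 - (-3)·0.8182) / (10) = -0.8156
  x4 = (9 - (-3)·-0.1818 - (-2)·0.1429 - (3)·-1.1000) / (11) = 1.0946

(-0.1067, -0.4312, -0.8156, 1.0946)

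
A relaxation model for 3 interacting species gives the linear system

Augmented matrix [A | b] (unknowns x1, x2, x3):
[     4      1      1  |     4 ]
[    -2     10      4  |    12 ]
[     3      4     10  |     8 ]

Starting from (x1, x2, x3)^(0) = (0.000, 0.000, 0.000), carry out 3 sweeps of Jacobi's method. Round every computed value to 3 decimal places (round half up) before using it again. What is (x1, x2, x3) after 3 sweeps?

(0.725, 1.292, 0.218)

Iteration 1:
  x1 = (4 - (1)·0.000 - (1)·0.000) / (4) = 1.000
  x2 = (12 - (-2)·0.000 - (4)·0.000) / (10) = 1.200
  x3 = (8 - (3)·0.000 - (4)·0.000) / (10) = 0.800
Iteration 2:
  x1 = (4 - (1)·1.200 - (1)·0.800) / (4) = 0.500
  x2 = (12 - (-2)·1.000 - (4)·0.800) / (10) = 1.080
  x3 = (8 - (3)·1.000 - (4)·1.200) / (10) = 0.020
Iteration 3:
  x1 = (4 - (1)·1.080 - (1)·0.020) / (4) = 0.725
  x2 = (12 - (-2)·0.500 - (4)·0.020) / (10) = 1.292
  x3 = (8 - (3)·0.500 - (4)·1.080) / (10) = 0.218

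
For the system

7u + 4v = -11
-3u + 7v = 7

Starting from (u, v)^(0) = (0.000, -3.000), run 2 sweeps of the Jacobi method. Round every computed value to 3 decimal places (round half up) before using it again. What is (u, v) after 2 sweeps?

Iteration 1:
  u = (-11 - (4)·-3.000) / (7) = 0.143
  v = (7 - (-3)·0.000) / (7) = 1.000
Iteration 2:
  u = (-11 - (4)·1.000) / (7) = -2.143
  v = (7 - (-3)·0.143) / (7) = 1.061

(-2.143, 1.061)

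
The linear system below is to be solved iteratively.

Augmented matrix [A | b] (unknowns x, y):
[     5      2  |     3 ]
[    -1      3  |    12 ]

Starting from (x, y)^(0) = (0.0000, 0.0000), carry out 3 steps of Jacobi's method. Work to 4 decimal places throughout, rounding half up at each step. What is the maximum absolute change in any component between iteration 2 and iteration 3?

Iteration 1:
  x = (3 - (2)·0.0000) / (5) = 0.6000
  y = (12 - (-1)·0.0000) / (3) = 4.0000
Iteration 2:
  x = (3 - (2)·4.0000) / (5) = -1.0000
  y = (12 - (-1)·0.6000) / (3) = 4.2000
Iteration 3:
  x = (3 - (2)·4.2000) / (5) = -1.0800
  y = (12 - (-1)·-1.0000) / (3) = 3.6667
Change: (-0.0800, -0.5333) → max |·| = 0.5333

0.5333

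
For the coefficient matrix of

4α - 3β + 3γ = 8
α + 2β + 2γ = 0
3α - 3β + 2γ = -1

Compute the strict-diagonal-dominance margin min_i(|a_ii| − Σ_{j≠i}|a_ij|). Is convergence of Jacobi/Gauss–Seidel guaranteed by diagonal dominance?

-4

row 1: |4| − (3+3) = -2
row 2: |2| − (1+2) = -1
row 3: |2| − (3+3) = -4
minimum over rows = -4 → not strictly diagonally dominant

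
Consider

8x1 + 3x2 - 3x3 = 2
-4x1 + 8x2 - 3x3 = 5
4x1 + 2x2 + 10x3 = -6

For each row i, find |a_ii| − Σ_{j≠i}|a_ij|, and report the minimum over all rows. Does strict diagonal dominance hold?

1

row 1: |8| − (3+3) = 2
row 2: |8| − (4+3) = 1
row 3: |10| − (4+2) = 4
minimum over rows = 1 → strictly diagonally dominant (convergence guaranteed)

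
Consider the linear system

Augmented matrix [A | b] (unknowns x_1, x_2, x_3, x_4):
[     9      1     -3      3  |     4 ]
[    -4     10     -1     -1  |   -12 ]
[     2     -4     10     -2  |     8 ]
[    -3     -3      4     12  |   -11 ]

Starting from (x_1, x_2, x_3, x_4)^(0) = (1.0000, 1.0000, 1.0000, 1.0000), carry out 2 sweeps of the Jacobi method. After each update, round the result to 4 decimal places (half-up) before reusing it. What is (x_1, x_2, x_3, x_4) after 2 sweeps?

Iteration 1:
  x_1 = (4 - (1)·1.0000 - (-3)·1.0000 - (3)·1.0000) / (9) = 0.3333
  x_2 = (-12 - (-4)·1.0000 - (-1)·1.0000 - (-1)·1.0000) / (10) = -0.6000
  x_3 = (8 - (2)·1.0000 - (-4)·1.0000 - (-2)·1.0000) / (10) = 1.2000
  x_4 = (-11 - (-3)·1.0000 - (-3)·1.0000 - (4)·1.0000) / (12) = -0.7500
Iteration 2:
  x_1 = (4 - (1)·-0.6000 - (-3)·1.2000 - (3)·-0.7500) / (9) = 1.1611
  x_2 = (-12 - (-4)·0.3333 - (-1)·1.2000 - (-1)·-0.7500) / (10) = -1.0217
  x_3 = (8 - (2)·0.3333 - (-4)·-0.6000 - (-2)·-0.7500) / (10) = 0.3433
  x_4 = (-11 - (-3)·0.3333 - (-3)·-0.6000 - (4)·1.2000) / (12) = -1.3833

(1.1611, -1.0217, 0.3433, -1.3833)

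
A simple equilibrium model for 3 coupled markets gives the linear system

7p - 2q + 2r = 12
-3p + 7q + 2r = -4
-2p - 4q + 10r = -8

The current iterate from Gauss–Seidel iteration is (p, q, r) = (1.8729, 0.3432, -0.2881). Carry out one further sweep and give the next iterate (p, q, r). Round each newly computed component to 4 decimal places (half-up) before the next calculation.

(1.8947, 0.3229, -0.2919)

One sweep:
  p = (12 - (-2)·0.3432 - (2)·-0.2881) / (7) = 1.8947
  q = (-4 - (-3)·1.8947 - (2)·-0.2881) / (7) = 0.3229
  r = (-8 - (-2)·1.8947 - (-4)·0.3229) / (10) = -0.2919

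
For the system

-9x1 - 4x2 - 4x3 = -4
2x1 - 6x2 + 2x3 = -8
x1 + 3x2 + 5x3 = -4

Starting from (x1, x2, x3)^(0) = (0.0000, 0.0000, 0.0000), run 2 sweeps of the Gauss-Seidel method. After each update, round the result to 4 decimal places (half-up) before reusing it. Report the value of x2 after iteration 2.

0.9328

Iteration 1:
  x1 = (-4 - (-4)·0.0000 - (-4)·0.0000) / (-9) = 0.4444
  x2 = (-8 - (2)·0.4444 - (2)·0.0000) / (-6) = 1.4815
  x3 = (-4 - (1)·0.4444 - (3)·1.4815) / (5) = -1.7778
Iteration 2:
  x1 = (-4 - (-4)·1.4815 - (-4)·-1.7778) / (-9) = 0.5761
  x2 = (-8 - (2)·0.5761 - (2)·-1.7778) / (-6) = 0.9328
  x3 = (-4 - (1)·0.5761 - (3)·0.9328) / (5) = -1.4749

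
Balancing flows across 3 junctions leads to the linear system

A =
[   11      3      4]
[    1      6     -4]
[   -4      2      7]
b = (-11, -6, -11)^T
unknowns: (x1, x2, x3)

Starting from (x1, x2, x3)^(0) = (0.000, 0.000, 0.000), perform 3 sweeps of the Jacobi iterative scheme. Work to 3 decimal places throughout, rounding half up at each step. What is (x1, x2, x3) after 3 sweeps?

(0.188, -2.212, -1.123)

Iteration 1:
  x1 = (-11 - (3)·0.000 - (4)·0.000) / (11) = -1.000
  x2 = (-6 - (1)·0.000 - (-4)·0.000) / (6) = -1.000
  x3 = (-11 - (-4)·0.000 - (2)·0.000) / (7) = -1.571
Iteration 2:
  x1 = (-11 - (3)·-1.000 - (4)·-1.571) / (11) = -0.156
  x2 = (-6 - (1)·-1.000 - (-4)·-1.571) / (6) = -1.881
  x3 = (-11 - (-4)·-1.000 - (2)·-1.000) / (7) = -1.857
Iteration 3:
  x1 = (-11 - (3)·-1.881 - (4)·-1.857) / (11) = 0.188
  x2 = (-6 - (1)·-0.156 - (-4)·-1.857) / (6) = -2.212
  x3 = (-11 - (-4)·-0.156 - (2)·-1.881) / (7) = -1.123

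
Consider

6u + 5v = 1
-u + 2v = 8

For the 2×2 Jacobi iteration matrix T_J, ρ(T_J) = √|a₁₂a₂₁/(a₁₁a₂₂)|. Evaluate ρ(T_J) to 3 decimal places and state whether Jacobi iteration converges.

0.645

a₁₂a₂₁/(a₁₁a₂₂) = (5)·(-1) / ((6)·(2)) = -0.416667
ρ = √|-0.416667| = √0.416667 = 0.645
ρ < 1, so Jacobi converges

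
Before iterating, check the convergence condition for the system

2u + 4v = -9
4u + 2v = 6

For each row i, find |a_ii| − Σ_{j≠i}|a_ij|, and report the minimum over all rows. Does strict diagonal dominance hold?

-2

row 1: |2| − (4) = -2
row 2: |2| − (4) = -2
minimum over rows = -2 → not strictly diagonally dominant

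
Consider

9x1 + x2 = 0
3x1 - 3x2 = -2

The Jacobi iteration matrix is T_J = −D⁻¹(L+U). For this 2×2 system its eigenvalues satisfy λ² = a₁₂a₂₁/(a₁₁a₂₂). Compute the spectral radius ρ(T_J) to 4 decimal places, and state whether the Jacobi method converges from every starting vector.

a₁₂a₂₁/(a₁₁a₂₂) = (1)·(3) / ((9)·(-3)) = -0.111111
ρ = √|-0.111111| = √0.111111 = 0.3333
ρ < 1, so Jacobi converges

0.3333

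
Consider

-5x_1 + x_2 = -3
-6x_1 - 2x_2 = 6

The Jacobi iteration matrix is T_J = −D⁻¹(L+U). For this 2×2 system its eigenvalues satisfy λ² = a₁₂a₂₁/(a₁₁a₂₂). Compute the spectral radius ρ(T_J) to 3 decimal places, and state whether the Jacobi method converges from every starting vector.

0.775

a₁₂a₂₁/(a₁₁a₂₂) = (1)·(-6) / ((-5)·(-2)) = -0.600000
ρ = √|-0.600000| = √0.600000 = 0.775
ρ < 1, so Jacobi converges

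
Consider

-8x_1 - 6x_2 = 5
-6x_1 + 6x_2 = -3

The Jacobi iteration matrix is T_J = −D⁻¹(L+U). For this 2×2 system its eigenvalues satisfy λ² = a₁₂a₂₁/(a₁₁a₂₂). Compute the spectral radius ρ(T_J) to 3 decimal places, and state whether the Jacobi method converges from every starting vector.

0.866

a₁₂a₂₁/(a₁₁a₂₂) = (-6)·(-6) / ((-8)·(6)) = -0.750000
ρ = √|-0.750000| = √0.750000 = 0.866
ρ < 1, so Jacobi converges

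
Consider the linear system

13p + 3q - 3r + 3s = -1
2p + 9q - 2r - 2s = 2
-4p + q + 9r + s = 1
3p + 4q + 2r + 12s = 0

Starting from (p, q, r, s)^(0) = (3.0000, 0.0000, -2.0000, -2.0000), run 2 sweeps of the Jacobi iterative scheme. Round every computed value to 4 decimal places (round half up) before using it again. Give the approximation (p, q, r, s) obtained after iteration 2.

Iteration 1:
  p = (-1 - (3)·0.0000 - (-3)·-2.0000 - (3)·-2.0000) / (13) = -0.0769
  q = (2 - (2)·3.0000 - (-2)·-2.0000 - (-2)·-2.0000) / (9) = -1.3333
  r = (1 - (-4)·3.0000 - (1)·0.0000 - (1)·-2.0000) / (9) = 1.6667
  s = (0 - (3)·3.0000 - (4)·0.0000 - (2)·-2.0000) / (12) = -0.4167
Iteration 2:
  p = (-1 - (3)·-1.3333 - (-3)·1.6667 - (3)·-0.4167) / (13) = 0.7115
  q = (2 - (2)·-0.0769 - (-2)·1.6667 - (-2)·-0.4167) / (9) = 0.5171
  r = (1 - (-4)·-0.0769 - (1)·-1.3333 - (1)·-0.4167) / (9) = 0.2714
  s = (0 - (3)·-0.0769 - (4)·-1.3333 - (2)·1.6667) / (12) = 0.1859

(0.7115, 0.5171, 0.2714, 0.1859)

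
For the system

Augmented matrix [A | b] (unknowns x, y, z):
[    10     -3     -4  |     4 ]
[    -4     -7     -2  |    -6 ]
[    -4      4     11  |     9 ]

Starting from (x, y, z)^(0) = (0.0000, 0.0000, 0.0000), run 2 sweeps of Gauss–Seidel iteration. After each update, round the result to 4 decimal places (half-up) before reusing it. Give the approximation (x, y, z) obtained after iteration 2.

Iteration 1:
  x = (4 - (-3)·0.0000 - (-4)·0.0000) / (10) = 0.4000
  y = (-6 - (-4)·0.4000 - (-2)·0.0000) / (-7) = 0.6286
  z = (9 - (-4)·0.4000 - (4)·0.6286) / (11) = 0.7351
Iteration 2:
  x = (4 - (-3)·0.6286 - (-4)·0.7351) / (10) = 0.8826
  y = (-6 - (-4)·0.8826 - (-2)·0.7351) / (-7) = 0.1428
  z = (9 - (-4)·0.8826 - (4)·0.1428) / (11) = 1.0872

(0.8826, 0.1428, 1.0872)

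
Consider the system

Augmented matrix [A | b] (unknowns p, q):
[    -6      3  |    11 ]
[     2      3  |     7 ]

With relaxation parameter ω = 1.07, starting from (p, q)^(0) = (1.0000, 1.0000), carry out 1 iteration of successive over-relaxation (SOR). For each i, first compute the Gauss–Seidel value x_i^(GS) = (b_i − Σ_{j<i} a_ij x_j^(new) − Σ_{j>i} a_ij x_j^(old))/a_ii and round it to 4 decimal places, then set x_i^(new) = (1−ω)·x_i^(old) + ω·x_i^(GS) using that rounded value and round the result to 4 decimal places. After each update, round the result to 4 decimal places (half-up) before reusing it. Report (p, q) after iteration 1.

Iteration 1:
  p: GS value = (11 - (3)·1.0000) / (-6) = -1.3333;  p ← (1−ω)·1.0000 + ω·-1.3333 = -1.4966
  q: GS value = (7 - (2)·-1.4966) / (3) = 3.3311;  q ← (1−ω)·1.0000 + ω·3.3311 = 3.4943

(-1.4966, 3.4943)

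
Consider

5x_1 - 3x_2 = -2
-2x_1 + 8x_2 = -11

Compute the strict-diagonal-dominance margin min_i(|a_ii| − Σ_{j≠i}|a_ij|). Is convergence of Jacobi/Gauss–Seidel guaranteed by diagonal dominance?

2

row 1: |5| − (3) = 2
row 2: |8| − (2) = 6
minimum over rows = 2 → strictly diagonally dominant (convergence guaranteed)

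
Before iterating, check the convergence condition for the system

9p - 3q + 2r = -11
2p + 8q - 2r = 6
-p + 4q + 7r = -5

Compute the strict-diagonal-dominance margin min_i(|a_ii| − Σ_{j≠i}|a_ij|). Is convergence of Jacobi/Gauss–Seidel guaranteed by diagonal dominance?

row 1: |9| − (3+2) = 4
row 2: |8| − (2+2) = 4
row 3: |7| − (1+4) = 2
minimum over rows = 2 → strictly diagonally dominant (convergence guaranteed)

2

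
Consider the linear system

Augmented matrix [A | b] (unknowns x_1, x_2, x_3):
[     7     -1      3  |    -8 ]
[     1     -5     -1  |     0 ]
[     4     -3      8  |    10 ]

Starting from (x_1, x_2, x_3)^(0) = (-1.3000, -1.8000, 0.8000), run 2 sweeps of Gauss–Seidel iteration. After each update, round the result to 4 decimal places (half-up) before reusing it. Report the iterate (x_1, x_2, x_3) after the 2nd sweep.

Iteration 1:
  x_1 = (-8 - (-1)·-1.8000 - (3)·0.8000) / (7) = -1.7429
  x_2 = (0 - (1)·-1.7429 - (-1)·0.8000) / (-5) = -0.5086
  x_3 = (10 - (4)·-1.7429 - (-3)·-0.5086) / (8) = 1.9307
Iteration 2:
  x_1 = (-8 - (-1)·-0.5086 - (3)·1.9307) / (7) = -2.0430
  x_2 = (0 - (1)·-2.0430 - (-1)·1.9307) / (-5) = -0.7947
  x_3 = (10 - (4)·-2.0430 - (-3)·-0.7947) / (8) = 1.9735

(-2.0430, -0.7947, 1.9735)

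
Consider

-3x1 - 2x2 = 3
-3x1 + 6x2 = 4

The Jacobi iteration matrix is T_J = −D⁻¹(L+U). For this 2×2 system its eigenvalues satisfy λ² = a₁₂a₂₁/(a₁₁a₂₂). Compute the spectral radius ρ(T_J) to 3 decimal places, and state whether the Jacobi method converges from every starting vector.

0.577

a₁₂a₂₁/(a₁₁a₂₂) = (-2)·(-3) / ((-3)·(6)) = -0.333333
ρ = √|-0.333333| = √0.333333 = 0.577
ρ < 1, so Jacobi converges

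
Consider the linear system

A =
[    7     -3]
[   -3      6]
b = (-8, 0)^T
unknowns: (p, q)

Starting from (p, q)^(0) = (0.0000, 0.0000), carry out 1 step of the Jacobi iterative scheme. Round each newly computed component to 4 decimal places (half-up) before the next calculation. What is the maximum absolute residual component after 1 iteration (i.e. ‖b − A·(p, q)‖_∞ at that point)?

Iteration 1:
  p = (-8 - (-3)·0.0000) / (7) = -1.1429
  q = (0 - (-3)·0.0000) / (6) = 0.0000
Residual b − A·x = (0.0003, -3.4287); ∞-norm = 3.4287

3.4287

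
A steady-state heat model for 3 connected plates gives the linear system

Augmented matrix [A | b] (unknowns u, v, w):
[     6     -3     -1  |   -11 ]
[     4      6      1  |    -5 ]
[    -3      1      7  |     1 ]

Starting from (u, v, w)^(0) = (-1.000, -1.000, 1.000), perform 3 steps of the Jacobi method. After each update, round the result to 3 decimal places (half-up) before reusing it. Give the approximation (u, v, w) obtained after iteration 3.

Iteration 1:
  u = (-11 - (-3)·-1.000 - (-1)·1.000) / (6) = -2.167
  v = (-5 - (4)·-1.000 - (1)·1.000) / (6) = -0.333
  w = (1 - (-3)·-1.000 - (1)·-1.000) / (7) = -0.143
Iteration 2:
  u = (-11 - (-3)·-0.333 - (-1)·-0.143) / (6) = -2.024
  v = (-5 - (4)·-2.167 - (1)·-0.143) / (6) = 0.635
  w = (1 - (-3)·-2.167 - (1)·-0.333) / (7) = -0.738
Iteration 3:
  u = (-11 - (-3)·0.635 - (-1)·-0.738) / (6) = -1.639
  v = (-5 - (4)·-2.024 - (1)·-0.738) / (6) = 0.639
  w = (1 - (-3)·-2.024 - (1)·0.635) / (7) = -0.815

(-1.639, 0.639, -0.815)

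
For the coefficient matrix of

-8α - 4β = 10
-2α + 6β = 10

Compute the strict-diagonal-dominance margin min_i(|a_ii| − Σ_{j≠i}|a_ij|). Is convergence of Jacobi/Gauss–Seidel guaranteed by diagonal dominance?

4

row 1: |-8| − (4) = 4
row 2: |6| − (2) = 4
minimum over rows = 4 → strictly diagonally dominant (convergence guaranteed)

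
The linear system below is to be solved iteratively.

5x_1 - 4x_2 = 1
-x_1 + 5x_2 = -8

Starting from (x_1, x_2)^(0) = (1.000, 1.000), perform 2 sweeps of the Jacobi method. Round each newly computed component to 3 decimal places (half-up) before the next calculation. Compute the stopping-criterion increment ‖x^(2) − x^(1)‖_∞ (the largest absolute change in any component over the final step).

1.920

Iteration 1:
  x_1 = (1 - (-4)·1.000) / (5) = 1.000
  x_2 = (-8 - (-1)·1.000) / (5) = -1.400
Iteration 2:
  x_1 = (1 - (-4)·-1.400) / (5) = -0.920
  x_2 = (-8 - (-1)·1.000) / (5) = -1.400
Change: (-1.920, 0.000) → max |·| = 1.920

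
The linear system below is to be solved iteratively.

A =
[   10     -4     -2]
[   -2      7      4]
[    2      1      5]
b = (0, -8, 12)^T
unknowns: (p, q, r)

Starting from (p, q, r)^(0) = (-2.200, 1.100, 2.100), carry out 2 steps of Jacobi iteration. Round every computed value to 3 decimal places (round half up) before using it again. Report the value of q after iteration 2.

-2.646

Iteration 1:
  p = (0 - (-4)·1.100 - (-2)·2.100) / (10) = 0.860
  q = (-8 - (-2)·-2.200 - (4)·2.100) / (7) = -2.971
  r = (12 - (2)·-2.200 - (1)·1.100) / (5) = 3.060
Iteration 2:
  p = (0 - (-4)·-2.971 - (-2)·3.060) / (10) = -0.576
  q = (-8 - (-2)·0.860 - (4)·3.060) / (7) = -2.646
  r = (12 - (2)·0.860 - (1)·-2.971) / (5) = 2.650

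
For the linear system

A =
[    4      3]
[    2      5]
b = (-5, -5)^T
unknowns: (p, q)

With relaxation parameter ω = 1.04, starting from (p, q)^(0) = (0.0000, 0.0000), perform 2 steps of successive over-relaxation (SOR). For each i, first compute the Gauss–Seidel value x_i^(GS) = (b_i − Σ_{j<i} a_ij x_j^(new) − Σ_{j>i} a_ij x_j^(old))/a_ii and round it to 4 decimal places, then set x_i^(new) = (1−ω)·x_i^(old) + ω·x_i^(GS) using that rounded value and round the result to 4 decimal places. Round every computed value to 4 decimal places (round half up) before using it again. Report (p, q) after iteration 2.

Iteration 1:
  p: GS value = (-5 - (3)·0.0000) / (4) = -1.2500;  p ← (1−ω)·0.0000 + ω·-1.2500 = -1.3000
  q: GS value = (-5 - (2)·-1.3000) / (5) = -0.4800;  q ← (1−ω)·0.0000 + ω·-0.4800 = -0.4992
Iteration 2:
  p: GS value = (-5 - (3)·-0.4992) / (4) = -0.8756;  p ← (1−ω)·-1.3000 + ω·-0.8756 = -0.8586
  q: GS value = (-5 - (2)·-0.8586) / (5) = -0.6566;  q ← (1−ω)·-0.4992 + ω·-0.6566 = -0.6629

(-0.8586, -0.6629)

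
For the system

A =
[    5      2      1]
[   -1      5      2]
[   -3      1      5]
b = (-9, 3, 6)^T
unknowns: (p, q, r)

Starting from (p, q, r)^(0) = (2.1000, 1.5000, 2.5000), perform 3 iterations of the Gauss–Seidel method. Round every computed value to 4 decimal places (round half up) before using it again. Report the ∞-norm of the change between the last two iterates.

0.7092

Iteration 1:
  p = (-9 - (2)·1.5000 - (1)·2.5000) / (5) = -2.9000
  q = (3 - (-1)·-2.9000 - (2)·2.5000) / (5) = -0.9800
  r = (6 - (-3)·-2.9000 - (1)·-0.9800) / (5) = -0.3440
Iteration 2:
  p = (-9 - (2)·-0.9800 - (1)·-0.3440) / (5) = -1.3392
  q = (3 - (-1)·-1.3392 - (2)·-0.3440) / (5) = 0.4698
  r = (6 - (-3)·-1.3392 - (1)·0.4698) / (5) = 0.3025
Iteration 3:
  p = (-9 - (2)·0.4698 - (1)·0.3025) / (5) = -2.0484
  q = (3 - (-1)·-2.0484 - (2)·0.3025) / (5) = 0.0693
  r = (6 - (-3)·-2.0484 - (1)·0.0693) / (5) = -0.0429
Change: (-0.7092, -0.4005, -0.3454) → max |·| = 0.7092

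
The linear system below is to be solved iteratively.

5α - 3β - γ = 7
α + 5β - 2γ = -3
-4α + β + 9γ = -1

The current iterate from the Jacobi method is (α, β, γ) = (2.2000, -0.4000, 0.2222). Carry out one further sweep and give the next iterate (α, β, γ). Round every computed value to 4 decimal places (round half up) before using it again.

One sweep:
  α = (7 - (-3)·-0.4000 - (-1)·0.2222) / (5) = 1.2044
  β = (-3 - (1)·2.2000 - (-2)·0.2222) / (5) = -0.9511
  γ = (-1 - (-4)·2.2000 - (1)·-0.4000) / (9) = 0.9111

(1.2044, -0.9511, 0.9111)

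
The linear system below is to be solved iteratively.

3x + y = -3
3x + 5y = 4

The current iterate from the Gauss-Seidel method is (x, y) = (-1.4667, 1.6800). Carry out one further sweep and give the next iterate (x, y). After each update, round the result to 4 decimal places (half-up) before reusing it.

One sweep:
  x = (-3 - (1)·1.6800) / (3) = -1.5600
  y = (4 - (3)·-1.5600) / (5) = 1.7360

(-1.5600, 1.7360)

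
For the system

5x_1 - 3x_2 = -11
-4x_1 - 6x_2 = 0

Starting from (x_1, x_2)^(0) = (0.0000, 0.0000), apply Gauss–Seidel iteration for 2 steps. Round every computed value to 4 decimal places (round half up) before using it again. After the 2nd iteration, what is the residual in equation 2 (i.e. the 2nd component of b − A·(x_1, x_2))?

Iteration 1:
  x_1 = (-11 - (-3)·0.0000) / (5) = -2.2000
  x_2 = (0 - (-4)·-2.2000) / (-6) = 1.4667
Iteration 2:
  x_1 = (-11 - (-3)·1.4667) / (5) = -1.3200
  x_2 = (0 - (-4)·-1.3200) / (-6) = 0.8800
Residual b − A·x = (-1.7600, 0.0000)

0.0000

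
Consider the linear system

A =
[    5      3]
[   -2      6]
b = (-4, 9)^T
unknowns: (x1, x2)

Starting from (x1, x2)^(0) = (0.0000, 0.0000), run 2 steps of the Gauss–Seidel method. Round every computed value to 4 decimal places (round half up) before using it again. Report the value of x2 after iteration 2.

Iteration 1:
  x1 = (-4 - (3)·0.0000) / (5) = -0.8000
  x2 = (9 - (-2)·-0.8000) / (6) = 1.2333
Iteration 2:
  x1 = (-4 - (3)·1.2333) / (5) = -1.5400
  x2 = (9 - (-2)·-1.5400) / (6) = 0.9867

0.9867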